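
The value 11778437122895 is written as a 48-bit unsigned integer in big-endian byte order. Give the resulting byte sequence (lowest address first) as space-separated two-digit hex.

11778437122895 in hexadecimal, padded to 48 bits, is 0x0AB6618F8B4F.
Split into bytes (most-significant first): 0A B6 61 8F 8B 4F.
Big-endian: lowest address holds the most-significant byte.
So the memory order matches the most-significant-first order: 0A B6 61 8F 8B 4F.

0A B6 61 8F 8B 4F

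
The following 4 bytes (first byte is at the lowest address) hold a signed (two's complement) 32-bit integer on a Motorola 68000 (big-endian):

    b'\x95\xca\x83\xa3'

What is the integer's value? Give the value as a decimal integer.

Big-endian stores the most-significant byte at the lowest address.
The bytes are already most-significant first: 0x95CA83A3.
Top bit is set, so as a signed 32-bit value this is 0x95CA83A3 − 2^32 = -1781890141.

-1781890141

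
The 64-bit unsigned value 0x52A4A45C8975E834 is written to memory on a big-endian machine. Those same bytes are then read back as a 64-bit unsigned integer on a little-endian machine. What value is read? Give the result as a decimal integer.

Stored big-endian, the bytes at ascending addresses are 52 A4 A4 5C 89 75 E8 34.
Read back as little-endian, the first byte is least significant, giving 0x34E875895CA4A452.
0x34E875895CA4A452 = 3812426317394388050.

3812426317394388050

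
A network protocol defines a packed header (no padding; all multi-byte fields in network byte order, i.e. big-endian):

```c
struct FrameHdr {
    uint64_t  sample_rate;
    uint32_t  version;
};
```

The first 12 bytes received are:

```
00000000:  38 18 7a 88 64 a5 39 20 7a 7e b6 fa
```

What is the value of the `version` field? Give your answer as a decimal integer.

2055124730

`version` follows `sample_rate` (8 bytes), so it starts at byte offset 8 and occupies 4 bytes.
Bytes at offsets 8..11: 7A 7E B6 FA.
Big-endian: lowest address holds the most-significant byte.
The bytes are already most-significant first: 0x7A7EB6FA.
0x7A7EB6FA = 2055124730.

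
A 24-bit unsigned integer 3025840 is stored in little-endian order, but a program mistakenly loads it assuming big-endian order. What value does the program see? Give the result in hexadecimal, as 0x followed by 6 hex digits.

3025840 in 24-bit hexadecimal is 0x2E2BB0.
Stored little-endian, the bytes at ascending addresses are B0 2B 2E.
Read back as big-endian, the last byte is least significant, giving 0xB02B2E.

0xB02B2E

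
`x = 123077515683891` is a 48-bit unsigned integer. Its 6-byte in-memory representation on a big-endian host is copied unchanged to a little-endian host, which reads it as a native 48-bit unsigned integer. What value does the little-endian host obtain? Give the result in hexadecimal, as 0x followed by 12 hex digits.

123077515683891 in 48-bit hexadecimal is 0x6FF0379A2833.
Stored big-endian, the bytes at ascending addresses are 6F F0 37 9A 28 33.
Read back as little-endian, the first byte is least significant, giving 0x33289A37F06F.

0x33289A37F06F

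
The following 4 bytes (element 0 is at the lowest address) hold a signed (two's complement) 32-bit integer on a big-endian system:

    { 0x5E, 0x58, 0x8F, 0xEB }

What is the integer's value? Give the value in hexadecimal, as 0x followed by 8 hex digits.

0x5E588FEB

Big-endian: lowest address holds the most-significant byte.
The bytes are already most-significant first: 0x5E588FEB.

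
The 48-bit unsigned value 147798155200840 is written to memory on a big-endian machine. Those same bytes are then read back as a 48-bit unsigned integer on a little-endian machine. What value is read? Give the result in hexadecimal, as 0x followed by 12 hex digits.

147798155200840 in 48-bit hexadecimal is 0x866BF08A0948.
Stored big-endian, the bytes at ascending addresses are 86 6B F0 8A 09 48.
Read back as little-endian, the first byte is least significant, giving 0x48098AF06B86.

0x48098AF06B86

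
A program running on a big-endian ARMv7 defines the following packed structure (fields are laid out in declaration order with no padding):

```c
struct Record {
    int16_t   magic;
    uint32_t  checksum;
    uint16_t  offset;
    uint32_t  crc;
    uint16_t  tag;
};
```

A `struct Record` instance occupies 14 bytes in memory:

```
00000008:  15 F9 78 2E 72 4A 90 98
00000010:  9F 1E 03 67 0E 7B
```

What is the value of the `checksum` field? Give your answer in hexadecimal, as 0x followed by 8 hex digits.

`checksum` follows `magic` (2 bytes), so it starts at byte offset 2 and occupies 4 bytes.
Bytes at offsets 2..5: 78 2E 72 4A.
Big-endian: lowest address holds the most-significant byte.
The bytes are already most-significant first: 0x782E724A.

0x782E724A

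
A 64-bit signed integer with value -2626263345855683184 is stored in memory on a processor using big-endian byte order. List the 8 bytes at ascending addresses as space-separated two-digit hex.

Two's complement of -2626263345855683184 in 64 bits: 2626263345855683184 = 0x24725C99385B5A70; invert → 0xDB8DA366C7A4A58F; add 1 → 0xDB8DA366C7A4A590.
Split into bytes (most-significant first): DB 8D A3 66 C7 A4 A5 90.
Big-endian stores the most-significant byte at the lowest address.
So the memory order matches the most-significant-first order: DB 8D A3 66 C7 A4 A5 90.

DB 8D A3 66 C7 A4 A5 90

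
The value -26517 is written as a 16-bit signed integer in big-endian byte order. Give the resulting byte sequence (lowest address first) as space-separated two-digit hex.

Two's complement of -26517 in 16 bits: 26517 = 0x6795; invert → 0x986A; add 1 → 0x986B.
Split into bytes (most-significant first): 98 6B.
Big-endian stores the most-significant byte at the lowest address.
So the memory order matches the most-significant-first order: 98 6B.

98 6B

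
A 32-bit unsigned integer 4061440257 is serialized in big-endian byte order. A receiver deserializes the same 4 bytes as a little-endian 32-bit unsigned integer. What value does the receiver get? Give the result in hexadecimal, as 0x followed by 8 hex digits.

4061440257 in 32-bit hexadecimal is 0xF214A901.
Stored big-endian, the bytes at ascending addresses are F2 14 A9 01.
Read back as little-endian, the first byte is least significant, giving 0x01A914F2.

0x01A914F2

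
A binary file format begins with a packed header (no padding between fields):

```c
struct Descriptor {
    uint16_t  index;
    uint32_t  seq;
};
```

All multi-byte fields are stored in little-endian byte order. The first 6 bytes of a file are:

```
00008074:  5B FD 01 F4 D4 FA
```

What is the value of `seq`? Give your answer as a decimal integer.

4208260097

`seq` follows `index` (2 bytes), so it starts at byte offset 2 and occupies 4 bytes.
Bytes at offsets 2..5: 01 F4 D4 FA.
Little-endian: lowest address holds the least-significant byte.
Reassemble most-significant byte first: FA D4 F4 01 → 0xFAD4F401.
0xFAD4F401 = 4208260097.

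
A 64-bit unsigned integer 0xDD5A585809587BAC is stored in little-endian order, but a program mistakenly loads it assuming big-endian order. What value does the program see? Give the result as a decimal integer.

Stored little-endian, the bytes at ascending addresses are AC 7B 58 09 58 58 5A DD.
Read back as big-endian, the last byte is least significant, giving 0xAC7B580958585ADD.
0xAC7B580958585ADD = 12428624393819151069.

12428624393819151069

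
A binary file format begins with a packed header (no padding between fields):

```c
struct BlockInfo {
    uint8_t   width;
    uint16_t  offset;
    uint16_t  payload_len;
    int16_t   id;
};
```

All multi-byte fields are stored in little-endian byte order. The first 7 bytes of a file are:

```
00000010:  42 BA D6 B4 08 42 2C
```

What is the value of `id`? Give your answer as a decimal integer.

`id` follows `width` (1 B), `offset` (2 B), `payload_len` (2 B), so it starts at offset 1 + 2 + 2 = 5 and occupies 2 bytes.
Bytes at offsets 5..6: 42 2C.
Little-endian: lowest address holds the least-significant byte.
Reassemble most-significant byte first: 2C 42 → 0x2C42.
0x2C42 = 11330.

11330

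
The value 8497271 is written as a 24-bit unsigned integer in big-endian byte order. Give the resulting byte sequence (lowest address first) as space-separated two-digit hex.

8497271 in hexadecimal, padded to 24 bits, is 0x81A877.
Split into bytes (most-significant first): 81 A8 77.
Big-endian: lowest address holds the most-significant byte.
So the memory order matches the most-significant-first order: 81 A8 77.

81 A8 77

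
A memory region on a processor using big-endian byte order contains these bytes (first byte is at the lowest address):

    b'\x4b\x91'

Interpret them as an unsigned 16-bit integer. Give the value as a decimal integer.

Big-endian stores the most-significant byte at the lowest address.
The bytes are already most-significant first: 0x4B91.
0x4B91 = 19345.

19345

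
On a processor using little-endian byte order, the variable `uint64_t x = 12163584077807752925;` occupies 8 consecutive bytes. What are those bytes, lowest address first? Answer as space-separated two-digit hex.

12163584077807752925 in hexadecimal, padded to 64 bits, is 0xA8CDBB45F95416DD.
Split into bytes (most-significant first): A8 CD BB 45 F9 54 16 DD.
Little-endian stores the least-significant byte at the lowest address.
So at ascending addresses the bytes are DD 16 54 F9 45 BB CD A8.

DD 16 54 F9 45 BB CD A8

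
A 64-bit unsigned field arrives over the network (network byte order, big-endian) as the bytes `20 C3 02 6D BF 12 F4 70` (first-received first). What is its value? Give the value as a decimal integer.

In big-endian order the high byte comes first in memory.
The bytes are already most-significant first: 0x20C3026DBF12F470.
0x20C3026DBF12F470 = 2360733300052653168.

2360733300052653168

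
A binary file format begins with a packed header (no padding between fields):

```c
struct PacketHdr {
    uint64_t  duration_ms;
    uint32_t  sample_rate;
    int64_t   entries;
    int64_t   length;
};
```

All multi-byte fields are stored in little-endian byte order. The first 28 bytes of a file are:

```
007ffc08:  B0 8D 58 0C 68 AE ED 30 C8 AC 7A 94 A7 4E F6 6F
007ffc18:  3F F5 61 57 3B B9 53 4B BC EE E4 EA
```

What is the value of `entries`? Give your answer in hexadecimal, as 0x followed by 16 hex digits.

`entries` follows `duration_ms` (8 B), `sample_rate` (4 B), so it starts at offset 8 + 4 = 12 and occupies 8 bytes.
Bytes at offsets 12..19: A7 4E F6 6F 3F F5 61 57.
Little-endian: lowest address holds the least-significant byte.
Reassemble most-significant byte first: 57 61 F5 3F 6F F6 4E A7 → 0x5761F53F6FF64EA7.

0x5761F53F6FF64EA7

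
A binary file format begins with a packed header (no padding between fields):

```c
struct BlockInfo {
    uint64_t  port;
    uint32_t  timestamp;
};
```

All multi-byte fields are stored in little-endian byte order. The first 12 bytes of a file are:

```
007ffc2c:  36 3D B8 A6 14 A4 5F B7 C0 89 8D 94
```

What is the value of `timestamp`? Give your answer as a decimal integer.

`timestamp` follows `port` (8 bytes), so it starts at byte offset 8 and occupies 4 bytes.
Bytes at offsets 8..11: C0 89 8D 94.
In little-endian order the low byte comes first in memory.
Reassemble most-significant byte first: 94 8D 89 C0 → 0x948D89C0.
0x948D89C0 = 2492303808.

2492303808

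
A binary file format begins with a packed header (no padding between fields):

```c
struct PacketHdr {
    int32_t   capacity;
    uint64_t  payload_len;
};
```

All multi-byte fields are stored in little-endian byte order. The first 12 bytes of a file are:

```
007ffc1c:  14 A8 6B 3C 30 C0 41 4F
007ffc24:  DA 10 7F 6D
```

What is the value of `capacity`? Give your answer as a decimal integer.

1013688340

`capacity` is the first field, at byte offset 0, occupying 4 bytes.
Bytes at offsets 0..3: 14 A8 6B 3C.
In little-endian order the low byte comes first in memory.
Reassemble most-significant byte first: 3C 6B A8 14 → 0x3C6BA814.
0x3C6BA814 = 1013688340.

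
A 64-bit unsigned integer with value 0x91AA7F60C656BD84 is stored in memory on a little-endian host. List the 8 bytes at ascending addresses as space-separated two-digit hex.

84 BD 56 C6 60 7F AA 91

Split into bytes (most-significant first): 91 AA 7F 60 C6 56 BD 84.
In little-endian order the low byte comes first in memory.
So at ascending addresses the bytes are 84 BD 56 C6 60 7F AA 91.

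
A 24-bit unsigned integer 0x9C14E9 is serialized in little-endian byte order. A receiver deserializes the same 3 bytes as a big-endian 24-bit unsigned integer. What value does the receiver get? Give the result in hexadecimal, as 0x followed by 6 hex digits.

0xE9149C

Stored little-endian, the bytes at ascending addresses are E9 14 9C.
Read back as big-endian, the last byte is least significant, giving 0xE9149C.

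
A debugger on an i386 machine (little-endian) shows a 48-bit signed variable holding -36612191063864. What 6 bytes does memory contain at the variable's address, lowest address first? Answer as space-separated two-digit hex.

C8 70 5B 8F B3 DE

Two's complement of -36612191063864 in 48 bits: 36612191063864 = 0x214C70A48F38; invert → 0xDEB38F5B70C7; add 1 → 0xDEB38F5B70C8.
Split into bytes (most-significant first): DE B3 8F 5B 70 C8.
Little-endian stores the least-significant byte at the lowest address.
So at ascending addresses the bytes are C8 70 5B 8F B3 DE.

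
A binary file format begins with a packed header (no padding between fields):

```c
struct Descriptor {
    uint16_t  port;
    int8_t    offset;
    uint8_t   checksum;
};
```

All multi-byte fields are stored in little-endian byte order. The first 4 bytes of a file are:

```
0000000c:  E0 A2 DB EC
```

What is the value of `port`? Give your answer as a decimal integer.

`port` is the first field, at byte offset 0, occupying 2 bytes.
Bytes at offsets 0..1: E0 A2.
Little-endian stores the least-significant byte at the lowest address.
Reassemble most-significant byte first: A2 E0 → 0xA2E0.
0xA2E0 = 41696.

41696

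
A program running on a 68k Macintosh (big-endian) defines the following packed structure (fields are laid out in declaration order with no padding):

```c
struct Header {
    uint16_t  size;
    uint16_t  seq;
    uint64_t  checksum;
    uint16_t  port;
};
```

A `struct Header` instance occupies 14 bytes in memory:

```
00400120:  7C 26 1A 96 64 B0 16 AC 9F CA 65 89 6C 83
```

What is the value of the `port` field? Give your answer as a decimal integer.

`port` follows `size` (2 B), `seq` (2 B), `checksum` (8 B), so it starts at offset 2 + 2 + 8 = 12 and occupies 2 bytes.
Bytes at offsets 12..13: 6C 83.
In big-endian order the high byte comes first in memory.
The bytes are already most-significant first: 0x6C83.
0x6C83 = 27779.

27779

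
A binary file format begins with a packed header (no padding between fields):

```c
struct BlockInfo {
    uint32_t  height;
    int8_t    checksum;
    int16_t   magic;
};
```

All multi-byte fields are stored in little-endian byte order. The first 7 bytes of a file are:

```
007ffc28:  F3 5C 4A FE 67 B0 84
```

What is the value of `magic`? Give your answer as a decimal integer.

-31568

`magic` follows `height` (4 B), `checksum` (1 B), so it starts at offset 4 + 1 = 5 and occupies 2 bytes.
Bytes at offsets 5..6: B0 84.
In little-endian order the low byte comes first in memory.
Reassemble most-significant byte first: 84 B0 → 0x84B0.
Top bit is set, so as a signed 16-bit value this is 0x84B0 − 2^16 = -31568.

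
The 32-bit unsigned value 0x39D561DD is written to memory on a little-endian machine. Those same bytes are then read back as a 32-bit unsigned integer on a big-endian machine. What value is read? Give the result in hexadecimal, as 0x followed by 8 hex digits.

Stored little-endian, the bytes at ascending addresses are DD 61 D5 39.
Read back as big-endian, the last byte is least significant, giving 0xDD61D539.

0xDD61D539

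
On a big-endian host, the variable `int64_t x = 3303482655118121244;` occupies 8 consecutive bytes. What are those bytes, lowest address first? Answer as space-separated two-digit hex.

2D D8 53 F8 E3 FA D9 1C

3303482655118121244 in hexadecimal, padded to 64 bits, is 0x2DD853F8E3FAD91C.
Split into bytes (most-significant first): 2D D8 53 F8 E3 FA D9 1C.
Big-endian stores the most-significant byte at the lowest address.
So the memory order matches the most-significant-first order: 2D D8 53 F8 E3 FA D9 1C.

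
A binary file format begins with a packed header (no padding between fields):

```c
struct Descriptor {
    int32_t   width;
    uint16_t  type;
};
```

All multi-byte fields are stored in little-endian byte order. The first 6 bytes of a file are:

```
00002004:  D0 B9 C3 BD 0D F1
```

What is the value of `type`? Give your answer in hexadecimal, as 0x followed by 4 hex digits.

0xF10D

`type` follows `width` (4 bytes), so it starts at byte offset 4 and occupies 2 bytes.
Bytes at offsets 4..5: 0D F1.
Little-endian stores the least-significant byte at the lowest address.
Reassemble most-significant byte first: F1 0D → 0xF10D.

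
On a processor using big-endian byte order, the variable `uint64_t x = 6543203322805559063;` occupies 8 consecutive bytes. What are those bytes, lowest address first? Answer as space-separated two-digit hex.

6543203322805559063 in hexadecimal, padded to 64 bits, is 0x5ACE20C134FB1F17.
Split into bytes (most-significant first): 5A CE 20 C1 34 FB 1F 17.
Big-endian: lowest address holds the most-significant byte.
So the memory order matches the most-significant-first order: 5A CE 20 C1 34 FB 1F 17.

5A CE 20 C1 34 FB 1F 17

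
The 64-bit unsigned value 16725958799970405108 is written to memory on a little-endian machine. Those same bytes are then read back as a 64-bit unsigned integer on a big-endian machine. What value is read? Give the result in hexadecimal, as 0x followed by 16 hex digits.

0xF40A0E20E98A1EE8

16725958799970405108 in 64-bit hexadecimal is 0xE81E8AE9200E0AF4.
Stored little-endian, the bytes at ascending addresses are F4 0A 0E 20 E9 8A 1E E8.
Read back as big-endian, the last byte is least significant, giving 0xF40A0E20E98A1EE8.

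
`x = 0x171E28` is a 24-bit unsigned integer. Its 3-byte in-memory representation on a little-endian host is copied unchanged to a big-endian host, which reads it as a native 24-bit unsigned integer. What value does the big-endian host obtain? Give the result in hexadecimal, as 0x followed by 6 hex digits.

0x281E17

Stored little-endian, the bytes at ascending addresses are 28 1E 17.
Read back as big-endian, the last byte is least significant, giving 0x281E17.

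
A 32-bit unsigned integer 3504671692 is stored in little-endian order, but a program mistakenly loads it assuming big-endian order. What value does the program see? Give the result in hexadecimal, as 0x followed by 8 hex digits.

3504671692 in 32-bit hexadecimal is 0xD0E50BCC.
Stored little-endian, the bytes at ascending addresses are CC 0B E5 D0.
Read back as big-endian, the last byte is least significant, giving 0xCC0BE5D0.

0xCC0BE5D0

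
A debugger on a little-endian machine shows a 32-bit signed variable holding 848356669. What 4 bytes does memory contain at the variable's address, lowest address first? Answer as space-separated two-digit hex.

848356669 in hexadecimal, padded to 32 bits, is 0x3290E53D.
Split into bytes (most-significant first): 32 90 E5 3D.
Little-endian stores the least-significant byte at the lowest address.
So at ascending addresses the bytes are 3D E5 90 32.

3D E5 90 32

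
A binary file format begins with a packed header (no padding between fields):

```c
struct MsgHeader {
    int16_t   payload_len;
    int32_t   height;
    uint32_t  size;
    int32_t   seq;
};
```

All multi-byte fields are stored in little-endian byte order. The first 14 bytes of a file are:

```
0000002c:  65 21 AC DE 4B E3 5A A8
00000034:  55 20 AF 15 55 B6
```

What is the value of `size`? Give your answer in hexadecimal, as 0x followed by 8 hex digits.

`size` follows `payload_len` (2 B), `height` (4 B), so it starts at offset 2 + 4 = 6 and occupies 4 bytes.
Bytes at offsets 6..9: 5A A8 55 20.
Little-endian stores the least-significant byte at the lowest address.
Reassemble most-significant byte first: 20 55 A8 5A → 0x2055A85A.

0x2055A85A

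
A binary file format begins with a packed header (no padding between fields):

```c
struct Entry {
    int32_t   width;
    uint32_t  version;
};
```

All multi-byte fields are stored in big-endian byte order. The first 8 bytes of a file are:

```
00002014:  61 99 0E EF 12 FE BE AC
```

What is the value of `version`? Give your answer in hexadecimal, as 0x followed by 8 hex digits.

0x12FEBEAC

`version` follows `width` (4 bytes), so it starts at byte offset 4 and occupies 4 bytes.
Bytes at offsets 4..7: 12 FE BE AC.
Big-endian: lowest address holds the most-significant byte.
The bytes are already most-significant first: 0x12FEBEAC.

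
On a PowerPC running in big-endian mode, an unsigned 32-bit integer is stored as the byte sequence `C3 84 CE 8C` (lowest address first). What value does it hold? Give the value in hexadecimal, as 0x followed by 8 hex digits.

Big-endian: lowest address holds the most-significant byte.
The bytes are already most-significant first: 0xC384CE8C.

0xC384CE8C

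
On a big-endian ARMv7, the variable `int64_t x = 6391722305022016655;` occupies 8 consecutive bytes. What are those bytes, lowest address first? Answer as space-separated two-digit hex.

58 B3 F5 92 55 C7 3C 8F

6391722305022016655 in hexadecimal, padded to 64 bits, is 0x58B3F59255C73C8F.
Split into bytes (most-significant first): 58 B3 F5 92 55 C7 3C 8F.
Big-endian: lowest address holds the most-significant byte.
So the memory order matches the most-significant-first order: 58 B3 F5 92 55 C7 3C 8F.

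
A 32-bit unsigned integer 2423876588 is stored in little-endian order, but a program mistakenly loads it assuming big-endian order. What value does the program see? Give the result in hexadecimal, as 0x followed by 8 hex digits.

0xEC6B7990

2423876588 in 32-bit hexadecimal is 0x90796BEC.
Stored little-endian, the bytes at ascending addresses are EC 6B 79 90.
Read back as big-endian, the last byte is least significant, giving 0xEC6B7990.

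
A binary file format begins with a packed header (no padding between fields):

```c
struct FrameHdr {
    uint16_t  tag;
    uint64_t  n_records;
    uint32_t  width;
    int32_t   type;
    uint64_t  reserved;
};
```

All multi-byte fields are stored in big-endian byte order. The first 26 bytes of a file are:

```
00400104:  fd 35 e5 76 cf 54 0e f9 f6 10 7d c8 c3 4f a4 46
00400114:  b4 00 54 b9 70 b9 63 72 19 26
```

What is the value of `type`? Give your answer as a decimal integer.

`type` follows `tag` (2 B), `n_records` (8 B), `width` (4 B), so it starts at offset 2 + 8 + 4 = 14 and occupies 4 bytes.
Bytes at offsets 14..17: A4 46 B4 00.
Big-endian: lowest address holds the most-significant byte.
The bytes are already most-significant first: 0xA446B400.
Top bit is set, so as a signed 32-bit value this is 0xA446B400 − 2^32 = -1538870272.

-1538870272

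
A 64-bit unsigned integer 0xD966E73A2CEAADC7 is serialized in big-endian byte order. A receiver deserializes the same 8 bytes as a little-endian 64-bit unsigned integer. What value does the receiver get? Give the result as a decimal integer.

14388413860206307033

Stored big-endian, the bytes at ascending addresses are D9 66 E7 3A 2C EA AD C7.
Read back as little-endian, the first byte is least significant, giving 0xC7ADEA2C3AE766D9.
0xC7ADEA2C3AE766D9 = 14388413860206307033.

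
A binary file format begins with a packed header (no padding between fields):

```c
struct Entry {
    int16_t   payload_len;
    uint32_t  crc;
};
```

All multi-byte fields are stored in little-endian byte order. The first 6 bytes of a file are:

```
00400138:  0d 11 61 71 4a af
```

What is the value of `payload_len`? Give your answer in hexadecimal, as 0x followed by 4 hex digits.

`payload_len` is the first field, at byte offset 0, occupying 2 bytes.
Bytes at offsets 0..1: 0D 11.
In little-endian order the low byte comes first in memory.
Reassemble most-significant byte first: 11 0D → 0x110D.

0x110D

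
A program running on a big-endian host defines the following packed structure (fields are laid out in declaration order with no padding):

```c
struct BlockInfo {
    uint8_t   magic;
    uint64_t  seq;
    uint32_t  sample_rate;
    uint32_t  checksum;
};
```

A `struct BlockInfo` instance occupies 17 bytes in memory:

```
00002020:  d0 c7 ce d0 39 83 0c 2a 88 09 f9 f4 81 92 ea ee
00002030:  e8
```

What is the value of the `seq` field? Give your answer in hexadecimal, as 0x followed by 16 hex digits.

0xC7CED039830C2A88

`seq` follows `magic` (1 byte), so it starts at byte offset 1 and occupies 8 bytes.
Bytes at offsets 1..8: C7 CE D0 39 83 0C 2A 88.
Big-endian stores the most-significant byte at the lowest address.
The bytes are already most-significant first: 0xC7CED039830C2A88.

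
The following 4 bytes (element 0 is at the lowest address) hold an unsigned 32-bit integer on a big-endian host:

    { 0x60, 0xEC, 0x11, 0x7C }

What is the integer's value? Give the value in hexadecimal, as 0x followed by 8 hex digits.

In big-endian order the high byte comes first in memory.
The bytes are already most-significant first: 0x60EC117C.

0x60EC117C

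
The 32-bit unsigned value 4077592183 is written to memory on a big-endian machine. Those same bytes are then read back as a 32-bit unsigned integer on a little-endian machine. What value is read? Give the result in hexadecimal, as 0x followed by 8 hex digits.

4077592183 in 32-bit hexadecimal is 0xF30B1E77.
Stored big-endian, the bytes at ascending addresses are F3 0B 1E 77.
Read back as little-endian, the first byte is least significant, giving 0x771E0BF3.

0x771E0BF3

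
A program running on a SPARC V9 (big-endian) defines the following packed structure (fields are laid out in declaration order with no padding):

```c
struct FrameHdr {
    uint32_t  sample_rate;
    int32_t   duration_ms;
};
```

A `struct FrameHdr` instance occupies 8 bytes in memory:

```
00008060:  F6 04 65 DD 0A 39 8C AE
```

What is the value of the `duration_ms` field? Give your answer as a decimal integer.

`duration_ms` follows `sample_rate` (4 bytes), so it starts at byte offset 4 and occupies 4 bytes.
Bytes at offsets 4..7: 0A 39 8C AE.
In big-endian order the high byte comes first in memory.
The bytes are already most-significant first: 0x0A398CAE.
0x0A398CAE = 171543726.

171543726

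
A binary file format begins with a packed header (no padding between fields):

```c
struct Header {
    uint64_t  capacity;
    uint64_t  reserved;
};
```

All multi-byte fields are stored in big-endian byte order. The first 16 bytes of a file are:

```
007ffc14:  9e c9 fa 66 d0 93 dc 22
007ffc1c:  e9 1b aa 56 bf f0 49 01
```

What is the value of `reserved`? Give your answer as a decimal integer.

`reserved` follows `capacity` (8 bytes), so it starts at byte offset 8 and occupies 8 bytes.
Bytes at offsets 8..15: E9 1B AA 56 BF F0 49 01.
Big-endian stores the most-significant byte at the lowest address.
The bytes are already most-significant first: 0xE91BAA56BFF04901.
0xE91BAA56BFF04901 = 16797206524772501761.

16797206524772501761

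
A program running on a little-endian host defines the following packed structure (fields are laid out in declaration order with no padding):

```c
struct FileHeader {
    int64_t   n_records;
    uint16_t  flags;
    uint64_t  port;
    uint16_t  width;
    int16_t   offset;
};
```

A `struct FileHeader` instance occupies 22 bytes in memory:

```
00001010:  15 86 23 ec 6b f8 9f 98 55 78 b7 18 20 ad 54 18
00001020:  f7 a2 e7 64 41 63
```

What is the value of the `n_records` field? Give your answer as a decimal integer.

-7448962116240570859

`n_records` is the first field, at byte offset 0, occupying 8 bytes.
Bytes at offsets 0..7: 15 86 23 EC 6B F8 9F 98.
Little-endian: lowest address holds the least-significant byte.
Reassemble most-significant byte first: 98 9F F8 6B EC 23 86 15 → 0x989FF86BEC238615.
Top bit is set, so as a signed 64-bit value this is 0x989FF86BEC238615 − 2^64 = -7448962116240570859.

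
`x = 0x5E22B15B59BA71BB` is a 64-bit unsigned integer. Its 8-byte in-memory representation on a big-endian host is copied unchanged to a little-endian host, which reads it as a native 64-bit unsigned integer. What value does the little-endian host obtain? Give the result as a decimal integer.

13506781650414019166

Stored big-endian, the bytes at ascending addresses are 5E 22 B1 5B 59 BA 71 BB.
Read back as little-endian, the first byte is least significant, giving 0xBB71BA595BB1225E.
0xBB71BA595BB1225E = 13506781650414019166.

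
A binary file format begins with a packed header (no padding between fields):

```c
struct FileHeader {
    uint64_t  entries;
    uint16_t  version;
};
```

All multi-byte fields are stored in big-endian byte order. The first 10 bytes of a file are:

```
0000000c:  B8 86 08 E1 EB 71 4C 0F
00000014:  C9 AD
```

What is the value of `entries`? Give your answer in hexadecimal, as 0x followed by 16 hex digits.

0xB88608E1EB714C0F

`entries` is the first field, at byte offset 0, occupying 8 bytes.
Bytes at offsets 0..7: B8 86 08 E1 EB 71 4C 0F.
Big-endian: lowest address holds the most-significant byte.
The bytes are already most-significant first: 0xB88608E1EB714C0F.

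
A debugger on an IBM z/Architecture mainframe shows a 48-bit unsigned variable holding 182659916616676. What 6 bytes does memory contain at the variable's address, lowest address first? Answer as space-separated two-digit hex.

A6 20 D3 71 D3 E4

182659916616676 in hexadecimal, padded to 48 bits, is 0xA620D371D3E4.
Split into bytes (most-significant first): A6 20 D3 71 D3 E4.
Big-endian stores the most-significant byte at the lowest address.
So the memory order matches the most-significant-first order: A6 20 D3 71 D3 E4.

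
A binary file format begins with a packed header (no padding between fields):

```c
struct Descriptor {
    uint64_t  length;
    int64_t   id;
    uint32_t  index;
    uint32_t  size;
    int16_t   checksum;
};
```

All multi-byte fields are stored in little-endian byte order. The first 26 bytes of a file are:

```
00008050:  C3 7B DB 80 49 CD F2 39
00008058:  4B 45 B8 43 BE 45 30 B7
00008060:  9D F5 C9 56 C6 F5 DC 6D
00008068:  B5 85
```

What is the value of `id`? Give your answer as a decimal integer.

-5246616882404375221

`id` follows `length` (8 bytes), so it starts at byte offset 8 and occupies 8 bytes.
Bytes at offsets 8..15: 4B 45 B8 43 BE 45 30 B7.
In little-endian order the low byte comes first in memory.
Reassemble most-significant byte first: B7 30 45 BE 43 B8 45 4B → 0xB73045BE43B8454B.
Top bit is set, so as a signed 64-bit value this is 0xB73045BE43B8454B − 2^64 = -5246616882404375221.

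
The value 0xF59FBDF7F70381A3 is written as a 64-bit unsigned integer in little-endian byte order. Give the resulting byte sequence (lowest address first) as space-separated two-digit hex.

A3 81 03 F7 F7 BD 9F F5

Split into bytes (most-significant first): F5 9F BD F7 F7 03 81 A3.
In little-endian order the low byte comes first in memory.
So at ascending addresses the bytes are A3 81 03 F7 F7 BD 9F F5.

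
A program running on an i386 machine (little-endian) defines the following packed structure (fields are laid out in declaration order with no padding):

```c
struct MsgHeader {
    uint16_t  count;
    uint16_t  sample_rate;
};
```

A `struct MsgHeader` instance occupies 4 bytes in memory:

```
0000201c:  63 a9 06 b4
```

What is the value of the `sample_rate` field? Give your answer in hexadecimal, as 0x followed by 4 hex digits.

`sample_rate` follows `count` (2 bytes), so it starts at byte offset 2 and occupies 2 bytes.
Bytes at offsets 2..3: 06 B4.
Little-endian stores the least-significant byte at the lowest address.
Reassemble most-significant byte first: B4 06 → 0xB406.

0xB406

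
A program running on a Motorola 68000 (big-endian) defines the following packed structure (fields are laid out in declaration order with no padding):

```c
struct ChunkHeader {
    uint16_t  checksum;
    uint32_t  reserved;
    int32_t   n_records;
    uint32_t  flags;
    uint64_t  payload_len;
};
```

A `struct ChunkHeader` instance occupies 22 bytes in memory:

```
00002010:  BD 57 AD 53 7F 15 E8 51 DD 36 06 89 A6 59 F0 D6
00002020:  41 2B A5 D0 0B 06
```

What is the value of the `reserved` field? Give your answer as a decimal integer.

`reserved` follows `checksum` (2 bytes), so it starts at byte offset 2 and occupies 4 bytes.
Bytes at offsets 2..5: AD 53 7F 15.
Big-endian stores the most-significant byte at the lowest address.
The bytes are already most-significant first: 0xAD537F15.
0xAD537F15 = 2907930389.

2907930389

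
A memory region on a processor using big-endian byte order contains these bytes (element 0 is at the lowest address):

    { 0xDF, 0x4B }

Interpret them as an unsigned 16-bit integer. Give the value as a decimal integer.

57163

Big-endian stores the most-significant byte at the lowest address.
The bytes are already most-significant first: 0xDF4B.
0xDF4B = 57163.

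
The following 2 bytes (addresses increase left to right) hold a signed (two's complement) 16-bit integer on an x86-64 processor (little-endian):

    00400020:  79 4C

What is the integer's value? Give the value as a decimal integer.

Little-endian stores the least-significant byte at the lowest address.
Reassemble most-significant byte first: 4C 79 → 0x4C79.
0x4C79 = 19577.

19577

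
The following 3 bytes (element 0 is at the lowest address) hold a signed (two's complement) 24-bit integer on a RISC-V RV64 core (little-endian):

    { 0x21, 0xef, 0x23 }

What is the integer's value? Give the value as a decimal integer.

2354977

In little-endian order the low byte comes first in memory.
Reassemble most-significant byte first: 23 EF 21 → 0x23EF21.
0x23EF21 = 2354977.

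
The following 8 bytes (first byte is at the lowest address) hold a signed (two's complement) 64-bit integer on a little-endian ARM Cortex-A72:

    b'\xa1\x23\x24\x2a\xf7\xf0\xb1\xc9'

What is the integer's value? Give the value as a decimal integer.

Little-endian stores the least-significant byte at the lowest address.
Reassemble most-significant byte first: C9 B1 F0 F7 2A 24 23 A1 → 0xC9B1F0F72A2423A1.
Top bit is set, so as a signed 64-bit value this is 0xC9B1F0F72A2423A1 − 2^64 = -3913081656853650527.

-3913081656853650527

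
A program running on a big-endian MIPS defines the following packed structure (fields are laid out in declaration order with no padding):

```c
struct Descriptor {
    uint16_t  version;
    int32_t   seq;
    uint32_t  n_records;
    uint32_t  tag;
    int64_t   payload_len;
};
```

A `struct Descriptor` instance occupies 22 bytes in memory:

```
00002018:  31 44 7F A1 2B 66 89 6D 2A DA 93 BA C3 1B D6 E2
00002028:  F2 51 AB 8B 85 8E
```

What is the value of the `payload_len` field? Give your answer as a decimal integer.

-2962539172272044658

`payload_len` follows `version` (2 B), `seq` (4 B), `n_records` (4 B), `tag` (4 B), so it starts at offset 2 + 4 + 4 + 4 = 14 and occupies 8 bytes.
Bytes at offsets 14..21: D6 E2 F2 51 AB 8B 85 8E.
Big-endian stores the most-significant byte at the lowest address.
The bytes are already most-significant first: 0xD6E2F251AB8B858E.
Top bit is set, so as a signed 64-bit value this is 0xD6E2F251AB8B858E − 2^64 = -2962539172272044658.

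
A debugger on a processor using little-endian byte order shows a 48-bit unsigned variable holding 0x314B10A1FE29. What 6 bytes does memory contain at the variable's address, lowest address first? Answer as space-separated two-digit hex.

29 FE A1 10 4B 31

Split into bytes (most-significant first): 31 4B 10 A1 FE 29.
Little-endian stores the least-significant byte at the lowest address.
So at ascending addresses the bytes are 29 FE A1 10 4B 31.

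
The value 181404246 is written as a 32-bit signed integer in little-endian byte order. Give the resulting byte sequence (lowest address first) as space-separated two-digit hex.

181404246 in hexadecimal, padded to 32 bits, is 0x0AD00256.
Split into bytes (most-significant first): 0A D0 02 56.
Little-endian: lowest address holds the least-significant byte.
So at ascending addresses the bytes are 56 02 D0 0A.

56 02 D0 0A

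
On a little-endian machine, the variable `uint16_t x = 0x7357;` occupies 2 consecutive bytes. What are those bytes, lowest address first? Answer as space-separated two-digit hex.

57 73

Split into bytes (most-significant first): 73 57.
Little-endian: lowest address holds the least-significant byte.
So at ascending addresses the bytes are 57 73.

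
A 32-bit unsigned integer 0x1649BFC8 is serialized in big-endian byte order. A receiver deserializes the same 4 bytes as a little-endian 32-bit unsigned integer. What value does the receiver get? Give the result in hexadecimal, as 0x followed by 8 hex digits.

Stored big-endian, the bytes at ascending addresses are 16 49 BF C8.
Read back as little-endian, the first byte is least significant, giving 0xC8BF4916.

0xC8BF4916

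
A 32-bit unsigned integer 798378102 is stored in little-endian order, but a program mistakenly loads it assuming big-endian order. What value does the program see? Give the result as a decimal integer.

1984468527

798378102 in 32-bit hexadecimal is 0x2F964876.
Stored little-endian, the bytes at ascending addresses are 76 48 96 2F.
Read back as big-endian, the last byte is least significant, giving 0x7648962F.
0x7648962F = 1984468527.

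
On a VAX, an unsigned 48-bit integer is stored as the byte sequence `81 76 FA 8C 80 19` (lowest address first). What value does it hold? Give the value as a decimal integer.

Little-endian: lowest address holds the least-significant byte.
Reassemble most-significant byte first: 19 80 8C FA 76 81 → 0x19808CFA7681.
0x19808CFA7681 = 28039911732865.

28039911732865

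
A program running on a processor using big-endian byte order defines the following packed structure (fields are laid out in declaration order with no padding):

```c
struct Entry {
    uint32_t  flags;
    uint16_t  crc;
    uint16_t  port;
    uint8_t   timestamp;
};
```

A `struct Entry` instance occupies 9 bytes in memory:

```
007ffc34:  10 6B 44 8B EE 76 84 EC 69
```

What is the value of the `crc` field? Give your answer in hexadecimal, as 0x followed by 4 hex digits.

0xEE76

`crc` follows `flags` (4 bytes), so it starts at byte offset 4 and occupies 2 bytes.
Bytes at offsets 4..5: EE 76.
Big-endian: lowest address holds the most-significant byte.
The bytes are already most-significant first: 0xEE76.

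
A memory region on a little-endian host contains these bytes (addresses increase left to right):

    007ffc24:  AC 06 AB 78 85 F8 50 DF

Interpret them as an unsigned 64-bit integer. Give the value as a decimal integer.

In little-endian order the low byte comes first in memory.
Reassemble most-significant byte first: DF 50 F8 85 78 AB 06 AC → 0xDF50F88578AB06AC.
0xDF50F88578AB06AC = 16091634720733595308.

16091634720733595308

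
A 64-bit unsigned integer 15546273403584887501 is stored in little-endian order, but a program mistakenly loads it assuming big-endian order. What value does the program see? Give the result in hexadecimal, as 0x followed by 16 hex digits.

15546273403584887501 in 64-bit hexadecimal is 0xD7BF754AF9C7BACD.
Stored little-endian, the bytes at ascending addresses are CD BA C7 F9 4A 75 BF D7.
Read back as big-endian, the last byte is least significant, giving 0xCDBAC7F94A75BFD7.

0xCDBAC7F94A75BFD7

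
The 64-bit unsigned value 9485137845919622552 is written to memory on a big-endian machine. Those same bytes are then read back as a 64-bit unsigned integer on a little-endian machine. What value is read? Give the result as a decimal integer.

10963353378053857667

9485137845919622552 in 64-bit hexadecimal is 0x83A1FA9DCFA72598.
Stored big-endian, the bytes at ascending addresses are 83 A1 FA 9D CF A7 25 98.
Read back as little-endian, the first byte is least significant, giving 0x9825A7CF9DFAA183.
0x9825A7CF9DFAA183 = 10963353378053857667.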